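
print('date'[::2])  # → dt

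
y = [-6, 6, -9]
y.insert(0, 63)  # [63, -6, 6, -9]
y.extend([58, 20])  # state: [63, -6, 6, -9, 58, 20]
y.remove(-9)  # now [63, -6, 6, 58, 20]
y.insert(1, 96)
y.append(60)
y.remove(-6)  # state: [63, 96, 6, 58, 20, 60]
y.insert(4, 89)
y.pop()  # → 60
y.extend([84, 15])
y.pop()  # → 15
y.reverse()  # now [84, 20, 89, 58, 6, 96, 63]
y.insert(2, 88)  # [84, 20, 88, 89, 58, 6, 96, 63]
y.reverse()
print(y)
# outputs [63, 96, 6, 58, 89, 88, 20, 84]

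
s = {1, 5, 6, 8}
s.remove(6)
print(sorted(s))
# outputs [1, 5, 8]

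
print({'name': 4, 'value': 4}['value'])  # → 4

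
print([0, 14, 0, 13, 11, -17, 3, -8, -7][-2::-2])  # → [-8, -17, 13, 14]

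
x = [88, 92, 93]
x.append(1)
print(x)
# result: [88, 92, 93, 1]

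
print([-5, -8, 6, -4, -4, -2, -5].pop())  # -5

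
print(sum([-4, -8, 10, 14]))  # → 12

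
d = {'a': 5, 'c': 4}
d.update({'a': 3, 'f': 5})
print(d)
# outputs {'a': 3, 'c': 4, 'f': 5}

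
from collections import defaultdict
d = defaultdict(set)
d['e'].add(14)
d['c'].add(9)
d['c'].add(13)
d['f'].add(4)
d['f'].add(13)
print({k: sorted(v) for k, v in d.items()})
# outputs {'e': [14], 'c': [9, 13], 'f': [4, 13]}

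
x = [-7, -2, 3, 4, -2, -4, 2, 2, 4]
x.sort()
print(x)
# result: [-7, -4, -2, -2, 2, 2, 3, 4, 4]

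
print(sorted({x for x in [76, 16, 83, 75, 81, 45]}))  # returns [16, 45, 75, 76, 81, 83]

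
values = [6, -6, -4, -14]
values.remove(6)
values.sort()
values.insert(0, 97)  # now [97, -14, -6, -4]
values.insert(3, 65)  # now [97, -14, -6, 65, -4]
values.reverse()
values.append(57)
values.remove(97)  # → [-4, 65, -6, -14, 57]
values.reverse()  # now [57, -14, -6, 65, -4]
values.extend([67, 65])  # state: [57, -14, -6, 65, -4, 67, 65]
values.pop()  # 65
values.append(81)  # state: [57, -14, -6, 65, -4, 67, 81]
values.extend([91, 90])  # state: [57, -14, -6, 65, -4, 67, 81, 91, 90]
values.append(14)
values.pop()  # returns 14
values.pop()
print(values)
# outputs [57, -14, -6, 65, -4, 67, 81, 91]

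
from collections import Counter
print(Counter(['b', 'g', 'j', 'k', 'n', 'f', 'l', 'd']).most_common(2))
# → [('b', 1), ('g', 1)]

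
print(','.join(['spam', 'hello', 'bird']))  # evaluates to spam,hello,bird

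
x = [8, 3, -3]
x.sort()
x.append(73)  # [-3, 3, 8, 73]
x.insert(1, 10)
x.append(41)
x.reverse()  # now [41, 73, 8, 3, 10, -3]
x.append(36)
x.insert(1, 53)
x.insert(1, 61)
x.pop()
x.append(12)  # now [41, 61, 53, 73, 8, 3, 10, -3, 12]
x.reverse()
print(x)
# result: [12, -3, 10, 3, 8, 73, 53, 61, 41]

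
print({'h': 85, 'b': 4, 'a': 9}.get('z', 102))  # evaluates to 102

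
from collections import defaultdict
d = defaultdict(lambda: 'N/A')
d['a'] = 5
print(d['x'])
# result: N/A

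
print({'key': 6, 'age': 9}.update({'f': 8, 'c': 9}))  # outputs None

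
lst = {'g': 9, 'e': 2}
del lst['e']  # {'g': 9}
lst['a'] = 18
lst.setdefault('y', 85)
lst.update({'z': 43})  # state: {'g': 9, 'a': 18, 'y': 85, 'z': 43}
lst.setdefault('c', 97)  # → 97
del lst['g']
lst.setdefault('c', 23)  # 97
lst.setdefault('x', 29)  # 29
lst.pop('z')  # 43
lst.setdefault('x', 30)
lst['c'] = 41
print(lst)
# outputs {'a': 18, 'y': 85, 'c': 41, 'x': 29}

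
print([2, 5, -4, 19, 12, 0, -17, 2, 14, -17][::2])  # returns [2, -4, 12, -17, 14]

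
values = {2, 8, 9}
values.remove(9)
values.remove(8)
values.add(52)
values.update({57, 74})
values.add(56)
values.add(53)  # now {2, 52, 53, 56, 57, 74}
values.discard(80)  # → {2, 52, 53, 56, 57, 74}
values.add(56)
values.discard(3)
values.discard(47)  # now {2, 52, 53, 56, 57, 74}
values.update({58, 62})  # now {2, 52, 53, 56, 57, 58, 62, 74}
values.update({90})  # {2, 52, 53, 56, 57, 58, 62, 74, 90}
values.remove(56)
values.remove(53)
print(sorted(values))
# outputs [2, 52, 57, 58, 62, 74, 90]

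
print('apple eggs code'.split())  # ['apple', 'eggs', 'code']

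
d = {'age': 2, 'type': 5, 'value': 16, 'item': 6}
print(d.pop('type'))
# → 5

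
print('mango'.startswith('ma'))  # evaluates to True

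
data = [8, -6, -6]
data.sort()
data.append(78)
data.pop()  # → 78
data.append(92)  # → [-6, -6, 8, 92]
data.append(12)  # [-6, -6, 8, 92, 12]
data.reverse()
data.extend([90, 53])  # [12, 92, 8, -6, -6, 90, 53]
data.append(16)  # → [12, 92, 8, -6, -6, 90, 53, 16]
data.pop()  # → 16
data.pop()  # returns 53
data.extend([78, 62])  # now [12, 92, 8, -6, -6, 90, 78, 62]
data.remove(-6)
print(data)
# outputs [12, 92, 8, -6, 90, 78, 62]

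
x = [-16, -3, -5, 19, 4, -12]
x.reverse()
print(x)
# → [-12, 4, 19, -5, -3, -16]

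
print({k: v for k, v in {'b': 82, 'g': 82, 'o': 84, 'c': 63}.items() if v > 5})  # {'b': 82, 'g': 82, 'o': 84, 'c': 63}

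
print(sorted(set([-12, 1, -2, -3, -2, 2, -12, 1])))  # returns [-12, -3, -2, 1, 2]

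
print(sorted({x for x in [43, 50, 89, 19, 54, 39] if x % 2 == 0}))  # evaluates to [50, 54]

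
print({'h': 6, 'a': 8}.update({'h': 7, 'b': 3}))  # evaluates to None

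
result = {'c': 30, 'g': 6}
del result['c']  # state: {'g': 6}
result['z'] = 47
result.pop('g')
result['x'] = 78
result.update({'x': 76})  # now {'z': 47, 'x': 76}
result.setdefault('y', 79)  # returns 79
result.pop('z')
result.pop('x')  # 76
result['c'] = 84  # {'y': 79, 'c': 84}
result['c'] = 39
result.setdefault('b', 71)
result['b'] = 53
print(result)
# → {'y': 79, 'c': 39, 'b': 53}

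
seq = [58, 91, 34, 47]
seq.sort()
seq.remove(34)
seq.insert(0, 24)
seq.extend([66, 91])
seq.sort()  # [24, 47, 58, 66, 91, 91]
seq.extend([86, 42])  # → [24, 47, 58, 66, 91, 91, 86, 42]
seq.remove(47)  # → [24, 58, 66, 91, 91, 86, 42]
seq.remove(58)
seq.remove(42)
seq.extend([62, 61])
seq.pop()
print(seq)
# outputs [24, 66, 91, 91, 86, 62]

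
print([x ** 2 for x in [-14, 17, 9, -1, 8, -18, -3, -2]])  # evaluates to [196, 289, 81, 1, 64, 324, 9, 4]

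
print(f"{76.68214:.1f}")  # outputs 76.7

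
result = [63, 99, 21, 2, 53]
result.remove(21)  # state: [63, 99, 2, 53]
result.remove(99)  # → [63, 2, 53]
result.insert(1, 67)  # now [63, 67, 2, 53]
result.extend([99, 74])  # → [63, 67, 2, 53, 99, 74]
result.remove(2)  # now [63, 67, 53, 99, 74]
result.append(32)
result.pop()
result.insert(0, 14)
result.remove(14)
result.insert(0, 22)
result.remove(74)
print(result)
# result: [22, 63, 67, 53, 99]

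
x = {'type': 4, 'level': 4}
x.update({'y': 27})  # {'type': 4, 'level': 4, 'y': 27}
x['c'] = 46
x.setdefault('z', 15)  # 15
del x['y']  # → {'type': 4, 'level': 4, 'c': 46, 'z': 15}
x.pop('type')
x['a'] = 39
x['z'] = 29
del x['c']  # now {'level': 4, 'z': 29, 'a': 39}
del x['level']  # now {'z': 29, 'a': 39}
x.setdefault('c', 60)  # 60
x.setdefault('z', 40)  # 29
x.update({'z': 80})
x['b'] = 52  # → {'z': 80, 'a': 39, 'c': 60, 'b': 52}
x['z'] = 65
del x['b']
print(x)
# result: {'z': 65, 'a': 39, 'c': 60}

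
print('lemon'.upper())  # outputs LEMON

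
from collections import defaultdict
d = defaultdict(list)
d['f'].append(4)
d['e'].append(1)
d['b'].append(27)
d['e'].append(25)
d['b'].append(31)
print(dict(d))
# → {'f': [4], 'e': [1, 25], 'b': [27, 31]}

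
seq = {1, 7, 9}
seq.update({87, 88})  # {1, 7, 9, 87, 88}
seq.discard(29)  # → {1, 7, 9, 87, 88}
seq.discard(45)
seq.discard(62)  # {1, 7, 9, 87, 88}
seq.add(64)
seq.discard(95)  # {1, 7, 9, 64, 87, 88}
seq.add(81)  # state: {1, 7, 9, 64, 81, 87, 88}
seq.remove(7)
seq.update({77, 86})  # {1, 9, 64, 77, 81, 86, 87, 88}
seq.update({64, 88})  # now {1, 9, 64, 77, 81, 86, 87, 88}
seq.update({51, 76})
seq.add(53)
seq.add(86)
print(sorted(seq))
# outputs [1, 9, 51, 53, 64, 76, 77, 81, 86, 87, 88]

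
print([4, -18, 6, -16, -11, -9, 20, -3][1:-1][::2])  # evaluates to [-18, -16, -9]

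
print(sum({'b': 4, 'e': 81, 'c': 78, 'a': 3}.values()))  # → 166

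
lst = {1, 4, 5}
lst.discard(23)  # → {1, 4, 5}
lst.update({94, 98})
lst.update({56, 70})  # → {1, 4, 5, 56, 70, 94, 98}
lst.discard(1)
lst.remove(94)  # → {4, 5, 56, 70, 98}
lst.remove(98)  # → {4, 5, 56, 70}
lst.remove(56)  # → {4, 5, 70}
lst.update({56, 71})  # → {4, 5, 56, 70, 71}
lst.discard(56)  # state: {4, 5, 70, 71}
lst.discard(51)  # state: {4, 5, 70, 71}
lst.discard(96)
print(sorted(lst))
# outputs [4, 5, 70, 71]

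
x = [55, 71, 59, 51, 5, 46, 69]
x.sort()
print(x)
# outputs [5, 46, 51, 55, 59, 69, 71]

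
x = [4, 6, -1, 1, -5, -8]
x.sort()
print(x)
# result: [-8, -5, -1, 1, 4, 6]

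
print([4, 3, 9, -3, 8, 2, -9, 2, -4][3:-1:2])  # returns [-3, 2, 2]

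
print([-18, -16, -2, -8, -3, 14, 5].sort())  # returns None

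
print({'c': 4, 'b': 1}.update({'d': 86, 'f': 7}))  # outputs None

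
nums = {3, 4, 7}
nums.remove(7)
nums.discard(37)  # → {3, 4}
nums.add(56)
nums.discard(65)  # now {3, 4, 56}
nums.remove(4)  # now {3, 56}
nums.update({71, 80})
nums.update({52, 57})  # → {3, 52, 56, 57, 71, 80}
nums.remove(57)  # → {3, 52, 56, 71, 80}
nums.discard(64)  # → {3, 52, 56, 71, 80}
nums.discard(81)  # {3, 52, 56, 71, 80}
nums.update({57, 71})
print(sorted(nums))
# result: [3, 52, 56, 57, 71, 80]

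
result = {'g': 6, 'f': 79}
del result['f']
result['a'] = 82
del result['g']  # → {'a': 82}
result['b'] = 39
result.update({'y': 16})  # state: {'a': 82, 'b': 39, 'y': 16}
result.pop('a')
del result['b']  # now {'y': 16}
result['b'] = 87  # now {'y': 16, 'b': 87}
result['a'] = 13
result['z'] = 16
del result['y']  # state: {'b': 87, 'a': 13, 'z': 16}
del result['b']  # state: {'a': 13, 'z': 16}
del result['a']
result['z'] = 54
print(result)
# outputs {'z': 54}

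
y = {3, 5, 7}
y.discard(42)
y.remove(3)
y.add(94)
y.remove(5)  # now {7, 94}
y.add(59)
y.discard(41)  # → {7, 59, 94}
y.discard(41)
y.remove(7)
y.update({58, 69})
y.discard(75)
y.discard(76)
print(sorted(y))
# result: [58, 59, 69, 94]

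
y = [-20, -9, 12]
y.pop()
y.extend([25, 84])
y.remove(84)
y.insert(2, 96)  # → [-20, -9, 96, 25]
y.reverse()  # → [25, 96, -9, -20]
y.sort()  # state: [-20, -9, 25, 96]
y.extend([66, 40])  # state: [-20, -9, 25, 96, 66, 40]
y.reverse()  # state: [40, 66, 96, 25, -9, -20]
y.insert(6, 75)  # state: [40, 66, 96, 25, -9, -20, 75]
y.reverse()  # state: [75, -20, -9, 25, 96, 66, 40]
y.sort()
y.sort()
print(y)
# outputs [-20, -9, 25, 40, 66, 75, 96]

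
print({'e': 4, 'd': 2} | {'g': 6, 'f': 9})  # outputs {'e': 4, 'd': 2, 'g': 6, 'f': 9}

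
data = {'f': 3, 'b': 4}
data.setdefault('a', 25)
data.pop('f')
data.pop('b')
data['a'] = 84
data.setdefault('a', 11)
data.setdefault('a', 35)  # 84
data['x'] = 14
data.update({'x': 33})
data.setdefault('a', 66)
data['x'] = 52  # {'a': 84, 'x': 52}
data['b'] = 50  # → {'a': 84, 'x': 52, 'b': 50}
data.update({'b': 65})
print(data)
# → {'a': 84, 'x': 52, 'b': 65}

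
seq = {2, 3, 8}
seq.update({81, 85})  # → {2, 3, 8, 81, 85}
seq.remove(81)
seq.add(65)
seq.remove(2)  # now {3, 8, 65, 85}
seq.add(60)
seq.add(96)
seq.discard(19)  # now {3, 8, 60, 65, 85, 96}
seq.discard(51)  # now {3, 8, 60, 65, 85, 96}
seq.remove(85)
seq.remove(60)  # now {3, 8, 65, 96}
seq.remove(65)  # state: {3, 8, 96}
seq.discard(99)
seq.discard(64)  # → {3, 8, 96}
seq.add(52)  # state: {3, 8, 52, 96}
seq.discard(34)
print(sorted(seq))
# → [3, 8, 52, 96]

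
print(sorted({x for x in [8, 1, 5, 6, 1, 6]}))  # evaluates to [1, 5, 6, 8]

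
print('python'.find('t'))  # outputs 2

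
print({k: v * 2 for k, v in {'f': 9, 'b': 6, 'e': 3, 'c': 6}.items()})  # {'f': 18, 'b': 12, 'e': 6, 'c': 12}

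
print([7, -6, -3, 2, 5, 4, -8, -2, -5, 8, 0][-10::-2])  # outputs [-6]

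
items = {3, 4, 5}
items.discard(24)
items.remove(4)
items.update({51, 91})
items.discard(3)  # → {5, 51, 91}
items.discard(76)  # {5, 51, 91}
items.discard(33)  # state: {5, 51, 91}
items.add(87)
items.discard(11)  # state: {5, 51, 87, 91}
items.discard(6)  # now {5, 51, 87, 91}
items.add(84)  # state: {5, 51, 84, 87, 91}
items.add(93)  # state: {5, 51, 84, 87, 91, 93}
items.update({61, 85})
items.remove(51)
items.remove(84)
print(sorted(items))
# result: [5, 61, 85, 87, 91, 93]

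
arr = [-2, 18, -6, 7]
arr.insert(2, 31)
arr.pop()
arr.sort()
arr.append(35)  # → [-6, -2, 18, 31, 35]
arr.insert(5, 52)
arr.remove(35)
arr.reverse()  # [52, 31, 18, -2, -6]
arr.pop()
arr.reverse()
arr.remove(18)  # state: [-2, 31, 52]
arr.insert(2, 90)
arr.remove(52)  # [-2, 31, 90]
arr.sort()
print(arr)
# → [-2, 31, 90]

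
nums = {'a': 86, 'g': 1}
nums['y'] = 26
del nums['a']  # {'g': 1, 'y': 26}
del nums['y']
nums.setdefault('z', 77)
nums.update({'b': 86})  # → {'g': 1, 'z': 77, 'b': 86}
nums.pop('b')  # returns 86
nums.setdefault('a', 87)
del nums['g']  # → {'z': 77, 'a': 87}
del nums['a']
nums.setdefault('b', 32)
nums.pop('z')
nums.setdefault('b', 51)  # 32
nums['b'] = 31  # {'b': 31}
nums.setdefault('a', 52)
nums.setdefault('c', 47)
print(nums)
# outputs {'b': 31, 'a': 52, 'c': 47}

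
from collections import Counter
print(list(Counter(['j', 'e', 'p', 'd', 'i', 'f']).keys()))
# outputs ['j', 'e', 'p', 'd', 'i', 'f']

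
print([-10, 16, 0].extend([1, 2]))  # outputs None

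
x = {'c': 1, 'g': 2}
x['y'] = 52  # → {'c': 1, 'g': 2, 'y': 52}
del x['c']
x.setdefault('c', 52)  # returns 52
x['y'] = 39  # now {'g': 2, 'y': 39, 'c': 52}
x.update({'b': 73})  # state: {'g': 2, 'y': 39, 'c': 52, 'b': 73}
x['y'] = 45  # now {'g': 2, 'y': 45, 'c': 52, 'b': 73}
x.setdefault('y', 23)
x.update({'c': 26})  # {'g': 2, 'y': 45, 'c': 26, 'b': 73}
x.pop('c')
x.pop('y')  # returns 45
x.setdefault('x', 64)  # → 64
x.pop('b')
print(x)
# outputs {'g': 2, 'x': 64}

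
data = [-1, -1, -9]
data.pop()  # -9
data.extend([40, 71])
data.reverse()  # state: [71, 40, -1, -1]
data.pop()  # -1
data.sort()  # [-1, 40, 71]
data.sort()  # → [-1, 40, 71]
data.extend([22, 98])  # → [-1, 40, 71, 22, 98]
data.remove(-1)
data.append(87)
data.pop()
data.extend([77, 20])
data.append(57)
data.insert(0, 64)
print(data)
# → [64, 40, 71, 22, 98, 77, 20, 57]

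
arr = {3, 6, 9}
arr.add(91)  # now {3, 6, 9, 91}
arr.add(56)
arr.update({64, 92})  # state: {3, 6, 9, 56, 64, 91, 92}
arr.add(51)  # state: {3, 6, 9, 51, 56, 64, 91, 92}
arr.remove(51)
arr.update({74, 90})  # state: {3, 6, 9, 56, 64, 74, 90, 91, 92}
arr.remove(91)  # {3, 6, 9, 56, 64, 74, 90, 92}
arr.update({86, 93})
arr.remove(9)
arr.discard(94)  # {3, 6, 56, 64, 74, 86, 90, 92, 93}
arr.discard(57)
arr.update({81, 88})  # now {3, 6, 56, 64, 74, 81, 86, 88, 90, 92, 93}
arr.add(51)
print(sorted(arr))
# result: [3, 6, 51, 56, 64, 74, 81, 86, 88, 90, 92, 93]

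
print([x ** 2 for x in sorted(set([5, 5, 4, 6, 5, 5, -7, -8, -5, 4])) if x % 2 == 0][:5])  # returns [64, 16, 36]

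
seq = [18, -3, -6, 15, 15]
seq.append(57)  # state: [18, -3, -6, 15, 15, 57]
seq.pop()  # 57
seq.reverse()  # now [15, 15, -6, -3, 18]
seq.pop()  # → 18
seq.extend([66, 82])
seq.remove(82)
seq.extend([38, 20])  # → [15, 15, -6, -3, 66, 38, 20]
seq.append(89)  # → [15, 15, -6, -3, 66, 38, 20, 89]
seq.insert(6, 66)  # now [15, 15, -6, -3, 66, 38, 66, 20, 89]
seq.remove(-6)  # [15, 15, -3, 66, 38, 66, 20, 89]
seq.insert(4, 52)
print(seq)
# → [15, 15, -3, 66, 52, 38, 66, 20, 89]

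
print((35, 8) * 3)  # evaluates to (35, 8, 35, 8, 35, 8)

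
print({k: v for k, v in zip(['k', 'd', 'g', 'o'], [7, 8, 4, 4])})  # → {'k': 7, 'd': 8, 'g': 4, 'o': 4}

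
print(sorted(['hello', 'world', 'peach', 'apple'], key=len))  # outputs ['hello', 'world', 'peach', 'apple']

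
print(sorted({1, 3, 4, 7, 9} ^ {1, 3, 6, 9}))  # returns [4, 6, 7]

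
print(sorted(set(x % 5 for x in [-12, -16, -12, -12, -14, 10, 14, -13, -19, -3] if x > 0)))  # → [0, 4]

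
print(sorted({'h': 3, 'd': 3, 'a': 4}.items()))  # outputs [('a', 4), ('d', 3), ('h', 3)]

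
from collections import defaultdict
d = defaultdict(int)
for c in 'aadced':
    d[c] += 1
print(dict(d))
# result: {'a': 2, 'd': 2, 'c': 1, 'e': 1}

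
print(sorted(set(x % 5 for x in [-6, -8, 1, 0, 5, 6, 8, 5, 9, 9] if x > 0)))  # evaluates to [0, 1, 3, 4]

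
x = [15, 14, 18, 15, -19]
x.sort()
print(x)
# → [-19, 14, 15, 15, 18]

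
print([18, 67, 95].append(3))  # None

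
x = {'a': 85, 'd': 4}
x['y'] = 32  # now {'a': 85, 'd': 4, 'y': 32}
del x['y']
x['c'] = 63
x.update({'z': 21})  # {'a': 85, 'd': 4, 'c': 63, 'z': 21}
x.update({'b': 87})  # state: {'a': 85, 'd': 4, 'c': 63, 'z': 21, 'b': 87}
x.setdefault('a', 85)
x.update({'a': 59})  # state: {'a': 59, 'd': 4, 'c': 63, 'z': 21, 'b': 87}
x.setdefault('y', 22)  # 22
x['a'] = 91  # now {'a': 91, 'd': 4, 'c': 63, 'z': 21, 'b': 87, 'y': 22}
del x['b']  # {'a': 91, 'd': 4, 'c': 63, 'z': 21, 'y': 22}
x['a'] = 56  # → {'a': 56, 'd': 4, 'c': 63, 'z': 21, 'y': 22}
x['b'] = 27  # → {'a': 56, 'd': 4, 'c': 63, 'z': 21, 'y': 22, 'b': 27}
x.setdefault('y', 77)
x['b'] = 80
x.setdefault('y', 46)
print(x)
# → {'a': 56, 'd': 4, 'c': 63, 'z': 21, 'y': 22, 'b': 80}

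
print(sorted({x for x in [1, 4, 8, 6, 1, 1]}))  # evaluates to [1, 4, 6, 8]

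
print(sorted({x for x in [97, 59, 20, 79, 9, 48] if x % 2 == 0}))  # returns [20, 48]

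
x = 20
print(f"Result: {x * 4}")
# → Result: 80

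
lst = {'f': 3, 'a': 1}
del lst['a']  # {'f': 3}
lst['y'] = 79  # {'f': 3, 'y': 79}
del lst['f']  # {'y': 79}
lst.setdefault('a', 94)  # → 94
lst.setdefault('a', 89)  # 94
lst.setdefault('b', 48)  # 48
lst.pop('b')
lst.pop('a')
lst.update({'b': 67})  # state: {'y': 79, 'b': 67}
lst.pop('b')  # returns 67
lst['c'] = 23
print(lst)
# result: {'y': 79, 'c': 23}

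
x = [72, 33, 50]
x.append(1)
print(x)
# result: [72, 33, 50, 1]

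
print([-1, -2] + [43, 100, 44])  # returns [-1, -2, 43, 100, 44]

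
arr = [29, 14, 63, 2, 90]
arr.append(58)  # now [29, 14, 63, 2, 90, 58]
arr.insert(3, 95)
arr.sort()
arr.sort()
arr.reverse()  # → [95, 90, 63, 58, 29, 14, 2]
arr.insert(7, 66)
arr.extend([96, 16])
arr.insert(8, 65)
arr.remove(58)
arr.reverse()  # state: [16, 96, 65, 66, 2, 14, 29, 63, 90, 95]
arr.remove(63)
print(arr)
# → [16, 96, 65, 66, 2, 14, 29, 90, 95]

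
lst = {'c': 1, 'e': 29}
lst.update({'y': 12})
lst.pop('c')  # 1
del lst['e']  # {'y': 12}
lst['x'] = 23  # {'y': 12, 'x': 23}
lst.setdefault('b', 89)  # 89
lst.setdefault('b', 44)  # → 89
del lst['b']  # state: {'y': 12, 'x': 23}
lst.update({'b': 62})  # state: {'y': 12, 'x': 23, 'b': 62}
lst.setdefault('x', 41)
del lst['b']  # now {'y': 12, 'x': 23}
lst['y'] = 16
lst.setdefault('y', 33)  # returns 16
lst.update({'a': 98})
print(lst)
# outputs {'y': 16, 'x': 23, 'a': 98}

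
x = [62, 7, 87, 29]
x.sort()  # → [7, 29, 62, 87]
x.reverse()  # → [87, 62, 29, 7]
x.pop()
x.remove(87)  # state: [62, 29]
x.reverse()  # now [29, 62]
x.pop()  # 62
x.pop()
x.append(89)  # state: [89]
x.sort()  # [89]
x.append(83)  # [89, 83]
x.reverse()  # [83, 89]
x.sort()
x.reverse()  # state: [89, 83]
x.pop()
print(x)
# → [89]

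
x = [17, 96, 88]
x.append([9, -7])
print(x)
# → [17, 96, 88, [9, -7]]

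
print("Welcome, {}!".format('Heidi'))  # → Welcome, Heidi!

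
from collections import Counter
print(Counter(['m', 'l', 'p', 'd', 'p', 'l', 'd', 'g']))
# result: Counter({'l': 2, 'p': 2, 'd': 2, 'm': 1, 'g': 1})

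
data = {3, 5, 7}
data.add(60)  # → {3, 5, 7, 60}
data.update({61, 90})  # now {3, 5, 7, 60, 61, 90}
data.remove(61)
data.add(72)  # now {3, 5, 7, 60, 72, 90}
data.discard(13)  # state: {3, 5, 7, 60, 72, 90}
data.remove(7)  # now {3, 5, 60, 72, 90}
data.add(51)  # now {3, 5, 51, 60, 72, 90}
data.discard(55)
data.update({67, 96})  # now {3, 5, 51, 60, 67, 72, 90, 96}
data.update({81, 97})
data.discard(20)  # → {3, 5, 51, 60, 67, 72, 81, 90, 96, 97}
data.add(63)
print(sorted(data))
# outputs [3, 5, 51, 60, 63, 67, 72, 81, 90, 96, 97]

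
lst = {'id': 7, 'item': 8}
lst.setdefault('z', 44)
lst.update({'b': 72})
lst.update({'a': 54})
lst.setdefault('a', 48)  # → 54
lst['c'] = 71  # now {'id': 7, 'item': 8, 'z': 44, 'b': 72, 'a': 54, 'c': 71}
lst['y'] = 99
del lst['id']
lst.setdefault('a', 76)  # 54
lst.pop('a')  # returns 54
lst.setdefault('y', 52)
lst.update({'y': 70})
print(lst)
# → {'item': 8, 'z': 44, 'b': 72, 'c': 71, 'y': 70}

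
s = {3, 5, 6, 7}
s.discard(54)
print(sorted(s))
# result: [3, 5, 6, 7]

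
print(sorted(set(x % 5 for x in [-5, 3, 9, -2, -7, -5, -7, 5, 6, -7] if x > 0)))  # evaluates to [0, 1, 3, 4]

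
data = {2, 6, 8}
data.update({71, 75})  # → {2, 6, 8, 71, 75}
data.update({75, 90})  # {2, 6, 8, 71, 75, 90}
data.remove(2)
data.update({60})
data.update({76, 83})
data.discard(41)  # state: {6, 8, 60, 71, 75, 76, 83, 90}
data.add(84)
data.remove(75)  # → {6, 8, 60, 71, 76, 83, 84, 90}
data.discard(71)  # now {6, 8, 60, 76, 83, 84, 90}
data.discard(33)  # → {6, 8, 60, 76, 83, 84, 90}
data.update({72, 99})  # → {6, 8, 60, 72, 76, 83, 84, 90, 99}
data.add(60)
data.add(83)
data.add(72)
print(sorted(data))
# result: [6, 8, 60, 72, 76, 83, 84, 90, 99]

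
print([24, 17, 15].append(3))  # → None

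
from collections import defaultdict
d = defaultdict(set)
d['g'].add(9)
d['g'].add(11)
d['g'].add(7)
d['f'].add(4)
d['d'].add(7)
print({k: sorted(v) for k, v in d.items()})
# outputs {'g': [7, 9, 11], 'f': [4], 'd': [7]}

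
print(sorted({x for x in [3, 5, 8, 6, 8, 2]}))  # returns [2, 3, 5, 6, 8]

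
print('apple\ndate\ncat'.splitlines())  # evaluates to ['apple', 'date', 'cat']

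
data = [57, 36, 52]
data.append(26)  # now [57, 36, 52, 26]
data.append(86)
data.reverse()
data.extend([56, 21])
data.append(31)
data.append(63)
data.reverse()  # [63, 31, 21, 56, 57, 36, 52, 26, 86]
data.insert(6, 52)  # [63, 31, 21, 56, 57, 36, 52, 52, 26, 86]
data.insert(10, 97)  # [63, 31, 21, 56, 57, 36, 52, 52, 26, 86, 97]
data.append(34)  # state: [63, 31, 21, 56, 57, 36, 52, 52, 26, 86, 97, 34]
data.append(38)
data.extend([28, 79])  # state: [63, 31, 21, 56, 57, 36, 52, 52, 26, 86, 97, 34, 38, 28, 79]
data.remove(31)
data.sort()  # [21, 26, 28, 34, 36, 38, 52, 52, 56, 57, 63, 79, 86, 97]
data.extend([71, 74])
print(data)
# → [21, 26, 28, 34, 36, 38, 52, 52, 56, 57, 63, 79, 86, 97, 71, 74]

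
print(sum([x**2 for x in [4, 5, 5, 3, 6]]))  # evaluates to 111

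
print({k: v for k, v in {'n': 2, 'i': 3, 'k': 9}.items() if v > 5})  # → {'k': 9}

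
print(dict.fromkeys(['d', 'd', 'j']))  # {'d': None, 'j': None}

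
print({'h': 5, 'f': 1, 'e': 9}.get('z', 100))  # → 100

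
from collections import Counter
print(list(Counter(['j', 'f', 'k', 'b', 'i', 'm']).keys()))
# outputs ['j', 'f', 'k', 'b', 'i', 'm']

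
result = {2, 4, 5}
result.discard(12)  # {2, 4, 5}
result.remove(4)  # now {2, 5}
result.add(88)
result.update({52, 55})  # {2, 5, 52, 55, 88}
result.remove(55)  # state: {2, 5, 52, 88}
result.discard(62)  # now {2, 5, 52, 88}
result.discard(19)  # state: {2, 5, 52, 88}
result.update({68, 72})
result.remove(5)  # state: {2, 52, 68, 72, 88}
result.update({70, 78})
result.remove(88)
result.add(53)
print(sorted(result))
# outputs [2, 52, 53, 68, 70, 72, 78]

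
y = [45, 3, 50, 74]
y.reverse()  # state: [74, 50, 3, 45]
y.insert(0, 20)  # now [20, 74, 50, 3, 45]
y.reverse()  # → [45, 3, 50, 74, 20]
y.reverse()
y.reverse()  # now [45, 3, 50, 74, 20]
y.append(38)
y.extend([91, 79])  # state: [45, 3, 50, 74, 20, 38, 91, 79]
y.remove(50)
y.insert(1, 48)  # [45, 48, 3, 74, 20, 38, 91, 79]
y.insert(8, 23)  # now [45, 48, 3, 74, 20, 38, 91, 79, 23]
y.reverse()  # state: [23, 79, 91, 38, 20, 74, 3, 48, 45]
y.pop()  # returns 45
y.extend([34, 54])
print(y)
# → [23, 79, 91, 38, 20, 74, 3, 48, 34, 54]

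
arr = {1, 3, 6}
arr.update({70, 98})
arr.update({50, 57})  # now {1, 3, 6, 50, 57, 70, 98}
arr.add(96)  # {1, 3, 6, 50, 57, 70, 96, 98}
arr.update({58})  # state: {1, 3, 6, 50, 57, 58, 70, 96, 98}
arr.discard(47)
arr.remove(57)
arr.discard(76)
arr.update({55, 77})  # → {1, 3, 6, 50, 55, 58, 70, 77, 96, 98}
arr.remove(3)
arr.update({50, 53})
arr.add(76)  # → {1, 6, 50, 53, 55, 58, 70, 76, 77, 96, 98}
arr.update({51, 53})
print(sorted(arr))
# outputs [1, 6, 50, 51, 53, 55, 58, 70, 76, 77, 96, 98]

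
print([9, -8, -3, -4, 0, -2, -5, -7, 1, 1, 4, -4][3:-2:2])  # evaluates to [-4, -2, -7, 1]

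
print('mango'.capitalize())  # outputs Mango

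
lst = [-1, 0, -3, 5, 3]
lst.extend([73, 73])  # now [-1, 0, -3, 5, 3, 73, 73]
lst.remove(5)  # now [-1, 0, -3, 3, 73, 73]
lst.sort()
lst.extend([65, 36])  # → [-3, -1, 0, 3, 73, 73, 65, 36]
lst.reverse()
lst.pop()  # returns -3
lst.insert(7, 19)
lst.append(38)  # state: [36, 65, 73, 73, 3, 0, -1, 19, 38]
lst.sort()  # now [-1, 0, 3, 19, 36, 38, 65, 73, 73]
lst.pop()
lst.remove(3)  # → [-1, 0, 19, 36, 38, 65, 73]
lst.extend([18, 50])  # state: [-1, 0, 19, 36, 38, 65, 73, 18, 50]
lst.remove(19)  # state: [-1, 0, 36, 38, 65, 73, 18, 50]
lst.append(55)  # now [-1, 0, 36, 38, 65, 73, 18, 50, 55]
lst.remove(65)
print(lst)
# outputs [-1, 0, 36, 38, 73, 18, 50, 55]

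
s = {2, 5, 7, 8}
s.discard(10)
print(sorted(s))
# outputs [2, 5, 7, 8]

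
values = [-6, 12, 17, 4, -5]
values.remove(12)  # [-6, 17, 4, -5]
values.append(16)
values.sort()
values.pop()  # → 17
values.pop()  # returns 16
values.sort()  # [-6, -5, 4]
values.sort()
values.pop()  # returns 4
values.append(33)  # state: [-6, -5, 33]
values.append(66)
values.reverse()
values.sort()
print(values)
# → [-6, -5, 33, 66]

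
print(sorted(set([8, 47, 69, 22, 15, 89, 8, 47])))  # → [8, 15, 22, 47, 69, 89]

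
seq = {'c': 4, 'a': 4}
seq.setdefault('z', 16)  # 16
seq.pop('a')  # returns 4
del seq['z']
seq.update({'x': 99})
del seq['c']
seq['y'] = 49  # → {'x': 99, 'y': 49}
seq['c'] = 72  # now {'x': 99, 'y': 49, 'c': 72}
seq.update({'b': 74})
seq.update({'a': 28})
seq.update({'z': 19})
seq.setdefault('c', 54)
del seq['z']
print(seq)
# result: {'x': 99, 'y': 49, 'c': 72, 'b': 74, 'a': 28}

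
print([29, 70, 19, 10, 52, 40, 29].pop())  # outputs 29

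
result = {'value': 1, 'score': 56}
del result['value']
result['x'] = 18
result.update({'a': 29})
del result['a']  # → {'score': 56, 'x': 18}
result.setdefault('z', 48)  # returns 48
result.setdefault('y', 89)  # 89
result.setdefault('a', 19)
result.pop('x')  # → 18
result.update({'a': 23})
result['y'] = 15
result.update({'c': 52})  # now {'score': 56, 'z': 48, 'y': 15, 'a': 23, 'c': 52}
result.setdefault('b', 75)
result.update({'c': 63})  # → {'score': 56, 'z': 48, 'y': 15, 'a': 23, 'c': 63, 'b': 75}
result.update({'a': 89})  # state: {'score': 56, 'z': 48, 'y': 15, 'a': 89, 'c': 63, 'b': 75}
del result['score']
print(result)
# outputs {'z': 48, 'y': 15, 'a': 89, 'c': 63, 'b': 75}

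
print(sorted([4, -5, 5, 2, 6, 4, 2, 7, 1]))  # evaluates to [-5, 1, 2, 2, 4, 4, 5, 6, 7]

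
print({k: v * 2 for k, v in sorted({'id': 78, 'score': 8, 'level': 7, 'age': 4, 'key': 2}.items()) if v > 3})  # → {'age': 8, 'id': 156, 'level': 14, 'score': 16}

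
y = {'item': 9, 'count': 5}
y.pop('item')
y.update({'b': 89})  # {'count': 5, 'b': 89}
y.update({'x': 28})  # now {'count': 5, 'b': 89, 'x': 28}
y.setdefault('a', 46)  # 46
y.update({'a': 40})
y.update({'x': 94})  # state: {'count': 5, 'b': 89, 'x': 94, 'a': 40}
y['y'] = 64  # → {'count': 5, 'b': 89, 'x': 94, 'a': 40, 'y': 64}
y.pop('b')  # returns 89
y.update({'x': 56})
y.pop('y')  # 64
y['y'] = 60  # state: {'count': 5, 'x': 56, 'a': 40, 'y': 60}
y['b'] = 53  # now {'count': 5, 'x': 56, 'a': 40, 'y': 60, 'b': 53}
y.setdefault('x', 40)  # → 56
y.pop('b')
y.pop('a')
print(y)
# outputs {'count': 5, 'x': 56, 'y': 60}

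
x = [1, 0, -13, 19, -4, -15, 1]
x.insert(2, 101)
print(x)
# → [1, 0, 101, -13, 19, -4, -15, 1]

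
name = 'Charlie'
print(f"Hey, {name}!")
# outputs Hey, Charlie!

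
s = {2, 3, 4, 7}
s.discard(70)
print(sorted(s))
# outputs [2, 3, 4, 7]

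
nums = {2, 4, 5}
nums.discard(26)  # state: {2, 4, 5}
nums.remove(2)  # {4, 5}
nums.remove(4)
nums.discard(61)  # {5}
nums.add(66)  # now {5, 66}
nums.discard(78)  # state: {5, 66}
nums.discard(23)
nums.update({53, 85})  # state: {5, 53, 66, 85}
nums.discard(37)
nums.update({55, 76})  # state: {5, 53, 55, 66, 76, 85}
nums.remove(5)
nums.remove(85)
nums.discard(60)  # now {53, 55, 66, 76}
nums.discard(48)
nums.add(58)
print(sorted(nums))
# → [53, 55, 58, 66, 76]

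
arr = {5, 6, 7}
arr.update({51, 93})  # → {5, 6, 7, 51, 93}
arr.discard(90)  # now {5, 6, 7, 51, 93}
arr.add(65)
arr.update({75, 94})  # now {5, 6, 7, 51, 65, 75, 93, 94}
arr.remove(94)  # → {5, 6, 7, 51, 65, 75, 93}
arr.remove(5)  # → {6, 7, 51, 65, 75, 93}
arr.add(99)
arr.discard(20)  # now {6, 7, 51, 65, 75, 93, 99}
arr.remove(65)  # {6, 7, 51, 75, 93, 99}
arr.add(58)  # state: {6, 7, 51, 58, 75, 93, 99}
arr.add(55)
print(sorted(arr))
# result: [6, 7, 51, 55, 58, 75, 93, 99]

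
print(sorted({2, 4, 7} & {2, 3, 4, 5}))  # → [2, 4]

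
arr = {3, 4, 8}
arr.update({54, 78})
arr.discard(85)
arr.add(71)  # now {3, 4, 8, 54, 71, 78}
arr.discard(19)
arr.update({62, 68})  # {3, 4, 8, 54, 62, 68, 71, 78}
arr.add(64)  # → {3, 4, 8, 54, 62, 64, 68, 71, 78}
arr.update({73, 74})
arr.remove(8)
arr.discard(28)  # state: {3, 4, 54, 62, 64, 68, 71, 73, 74, 78}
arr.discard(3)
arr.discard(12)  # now {4, 54, 62, 64, 68, 71, 73, 74, 78}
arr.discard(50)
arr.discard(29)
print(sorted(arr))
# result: [4, 54, 62, 64, 68, 71, 73, 74, 78]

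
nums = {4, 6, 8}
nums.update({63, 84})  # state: {4, 6, 8, 63, 84}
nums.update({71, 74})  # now {4, 6, 8, 63, 71, 74, 84}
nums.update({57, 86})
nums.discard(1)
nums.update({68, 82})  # {4, 6, 8, 57, 63, 68, 71, 74, 82, 84, 86}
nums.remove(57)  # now {4, 6, 8, 63, 68, 71, 74, 82, 84, 86}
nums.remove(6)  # {4, 8, 63, 68, 71, 74, 82, 84, 86}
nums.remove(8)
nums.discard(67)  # {4, 63, 68, 71, 74, 82, 84, 86}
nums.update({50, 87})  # {4, 50, 63, 68, 71, 74, 82, 84, 86, 87}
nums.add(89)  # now {4, 50, 63, 68, 71, 74, 82, 84, 86, 87, 89}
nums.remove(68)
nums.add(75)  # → {4, 50, 63, 71, 74, 75, 82, 84, 86, 87, 89}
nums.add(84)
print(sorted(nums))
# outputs [4, 50, 63, 71, 74, 75, 82, 84, 86, 87, 89]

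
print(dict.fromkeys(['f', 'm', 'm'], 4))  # {'f': 4, 'm': 4}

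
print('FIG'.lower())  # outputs fig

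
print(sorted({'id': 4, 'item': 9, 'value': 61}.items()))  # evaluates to [('id', 4), ('item', 9), ('value', 61)]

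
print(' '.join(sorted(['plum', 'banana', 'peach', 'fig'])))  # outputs banana fig peach plum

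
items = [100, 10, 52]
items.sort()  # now [10, 52, 100]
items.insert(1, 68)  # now [10, 68, 52, 100]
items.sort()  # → [10, 52, 68, 100]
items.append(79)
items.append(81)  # [10, 52, 68, 100, 79, 81]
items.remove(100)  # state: [10, 52, 68, 79, 81]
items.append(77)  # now [10, 52, 68, 79, 81, 77]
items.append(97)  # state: [10, 52, 68, 79, 81, 77, 97]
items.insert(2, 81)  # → [10, 52, 81, 68, 79, 81, 77, 97]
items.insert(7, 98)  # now [10, 52, 81, 68, 79, 81, 77, 98, 97]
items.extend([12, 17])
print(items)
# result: [10, 52, 81, 68, 79, 81, 77, 98, 97, 12, 17]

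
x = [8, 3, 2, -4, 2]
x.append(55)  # [8, 3, 2, -4, 2, 55]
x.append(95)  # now [8, 3, 2, -4, 2, 55, 95]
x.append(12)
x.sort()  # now [-4, 2, 2, 3, 8, 12, 55, 95]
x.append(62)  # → [-4, 2, 2, 3, 8, 12, 55, 95, 62]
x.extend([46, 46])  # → [-4, 2, 2, 3, 8, 12, 55, 95, 62, 46, 46]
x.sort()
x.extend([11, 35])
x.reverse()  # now [35, 11, 95, 62, 55, 46, 46, 12, 8, 3, 2, 2, -4]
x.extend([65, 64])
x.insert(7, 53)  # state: [35, 11, 95, 62, 55, 46, 46, 53, 12, 8, 3, 2, 2, -4, 65, 64]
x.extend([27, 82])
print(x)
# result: [35, 11, 95, 62, 55, 46, 46, 53, 12, 8, 3, 2, 2, -4, 65, 64, 27, 82]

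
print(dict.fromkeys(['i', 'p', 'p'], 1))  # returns {'i': 1, 'p': 1}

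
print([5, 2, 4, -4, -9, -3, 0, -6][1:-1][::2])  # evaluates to [2, -4, -3]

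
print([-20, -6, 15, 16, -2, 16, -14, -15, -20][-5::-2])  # [-2, 15, -20]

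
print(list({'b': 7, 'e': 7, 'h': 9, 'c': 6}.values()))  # [7, 7, 9, 6]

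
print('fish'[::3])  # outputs fh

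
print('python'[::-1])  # nohtyp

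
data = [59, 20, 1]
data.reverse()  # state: [1, 20, 59]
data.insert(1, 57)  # [1, 57, 20, 59]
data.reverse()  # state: [59, 20, 57, 1]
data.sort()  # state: [1, 20, 57, 59]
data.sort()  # [1, 20, 57, 59]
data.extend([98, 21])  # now [1, 20, 57, 59, 98, 21]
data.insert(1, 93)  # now [1, 93, 20, 57, 59, 98, 21]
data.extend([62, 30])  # [1, 93, 20, 57, 59, 98, 21, 62, 30]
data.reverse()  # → [30, 62, 21, 98, 59, 57, 20, 93, 1]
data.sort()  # [1, 20, 21, 30, 57, 59, 62, 93, 98]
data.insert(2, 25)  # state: [1, 20, 25, 21, 30, 57, 59, 62, 93, 98]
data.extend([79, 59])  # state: [1, 20, 25, 21, 30, 57, 59, 62, 93, 98, 79, 59]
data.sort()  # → [1, 20, 21, 25, 30, 57, 59, 59, 62, 79, 93, 98]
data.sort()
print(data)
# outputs [1, 20, 21, 25, 30, 57, 59, 59, 62, 79, 93, 98]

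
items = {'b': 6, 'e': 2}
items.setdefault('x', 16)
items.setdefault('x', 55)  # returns 16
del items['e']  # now {'b': 6, 'x': 16}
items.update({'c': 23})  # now {'b': 6, 'x': 16, 'c': 23}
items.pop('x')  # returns 16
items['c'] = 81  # {'b': 6, 'c': 81}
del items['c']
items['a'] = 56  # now {'b': 6, 'a': 56}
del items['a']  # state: {'b': 6}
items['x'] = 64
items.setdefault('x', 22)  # 64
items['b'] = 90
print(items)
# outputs {'b': 90, 'x': 64}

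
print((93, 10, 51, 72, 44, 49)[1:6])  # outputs (10, 51, 72, 44, 49)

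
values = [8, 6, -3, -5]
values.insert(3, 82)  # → [8, 6, -3, 82, -5]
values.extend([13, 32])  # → [8, 6, -3, 82, -5, 13, 32]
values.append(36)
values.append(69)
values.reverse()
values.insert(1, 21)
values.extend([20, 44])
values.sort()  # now [-5, -3, 6, 8, 13, 20, 21, 32, 36, 44, 69, 82]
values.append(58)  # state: [-5, -3, 6, 8, 13, 20, 21, 32, 36, 44, 69, 82, 58]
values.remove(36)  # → [-5, -3, 6, 8, 13, 20, 21, 32, 44, 69, 82, 58]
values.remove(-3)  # [-5, 6, 8, 13, 20, 21, 32, 44, 69, 82, 58]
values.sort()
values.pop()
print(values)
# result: [-5, 6, 8, 13, 20, 21, 32, 44, 58, 69]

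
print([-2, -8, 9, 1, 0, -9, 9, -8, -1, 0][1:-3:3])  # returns [-8, 0]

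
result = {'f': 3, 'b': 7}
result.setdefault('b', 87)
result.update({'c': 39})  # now {'f': 3, 'b': 7, 'c': 39}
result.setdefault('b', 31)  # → 7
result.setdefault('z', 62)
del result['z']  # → {'f': 3, 'b': 7, 'c': 39}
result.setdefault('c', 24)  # 39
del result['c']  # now {'f': 3, 'b': 7}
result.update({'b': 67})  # {'f': 3, 'b': 67}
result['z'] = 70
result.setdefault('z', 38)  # 70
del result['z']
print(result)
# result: {'f': 3, 'b': 67}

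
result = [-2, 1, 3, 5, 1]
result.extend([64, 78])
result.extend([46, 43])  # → [-2, 1, 3, 5, 1, 64, 78, 46, 43]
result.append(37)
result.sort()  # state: [-2, 1, 1, 3, 5, 37, 43, 46, 64, 78]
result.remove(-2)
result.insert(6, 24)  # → [1, 1, 3, 5, 37, 43, 24, 46, 64, 78]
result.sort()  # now [1, 1, 3, 5, 24, 37, 43, 46, 64, 78]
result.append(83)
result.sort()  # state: [1, 1, 3, 5, 24, 37, 43, 46, 64, 78, 83]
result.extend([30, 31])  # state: [1, 1, 3, 5, 24, 37, 43, 46, 64, 78, 83, 30, 31]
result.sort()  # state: [1, 1, 3, 5, 24, 30, 31, 37, 43, 46, 64, 78, 83]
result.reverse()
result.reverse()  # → [1, 1, 3, 5, 24, 30, 31, 37, 43, 46, 64, 78, 83]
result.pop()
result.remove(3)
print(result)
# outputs [1, 1, 5, 24, 30, 31, 37, 43, 46, 64, 78]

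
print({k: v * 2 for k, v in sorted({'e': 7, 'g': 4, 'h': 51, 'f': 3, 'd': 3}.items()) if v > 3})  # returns {'e': 14, 'g': 8, 'h': 102}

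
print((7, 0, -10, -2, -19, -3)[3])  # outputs -2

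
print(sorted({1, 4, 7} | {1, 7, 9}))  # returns [1, 4, 7, 9]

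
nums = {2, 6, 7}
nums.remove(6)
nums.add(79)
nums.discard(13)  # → {2, 7, 79}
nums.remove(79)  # {2, 7}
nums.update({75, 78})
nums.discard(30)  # {2, 7, 75, 78}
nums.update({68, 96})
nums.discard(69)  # {2, 7, 68, 75, 78, 96}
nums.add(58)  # {2, 7, 58, 68, 75, 78, 96}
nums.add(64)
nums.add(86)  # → {2, 7, 58, 64, 68, 75, 78, 86, 96}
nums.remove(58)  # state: {2, 7, 64, 68, 75, 78, 86, 96}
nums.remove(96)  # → {2, 7, 64, 68, 75, 78, 86}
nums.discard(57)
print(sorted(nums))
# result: [2, 7, 64, 68, 75, 78, 86]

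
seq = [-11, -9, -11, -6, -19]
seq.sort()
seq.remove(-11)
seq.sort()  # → [-19, -11, -9, -6]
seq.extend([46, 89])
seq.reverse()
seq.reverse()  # [-19, -11, -9, -6, 46, 89]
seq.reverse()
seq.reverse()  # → [-19, -11, -9, -6, 46, 89]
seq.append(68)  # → [-19, -11, -9, -6, 46, 89, 68]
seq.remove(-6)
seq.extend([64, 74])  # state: [-19, -11, -9, 46, 89, 68, 64, 74]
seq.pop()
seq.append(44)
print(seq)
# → [-19, -11, -9, 46, 89, 68, 64, 44]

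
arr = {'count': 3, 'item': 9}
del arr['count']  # {'item': 9}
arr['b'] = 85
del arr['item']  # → {'b': 85}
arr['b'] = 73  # {'b': 73}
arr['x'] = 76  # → {'b': 73, 'x': 76}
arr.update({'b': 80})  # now {'b': 80, 'x': 76}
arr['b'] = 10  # {'b': 10, 'x': 76}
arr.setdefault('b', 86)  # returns 10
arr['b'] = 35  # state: {'b': 35, 'x': 76}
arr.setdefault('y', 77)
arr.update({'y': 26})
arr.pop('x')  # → 76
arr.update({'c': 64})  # {'b': 35, 'y': 26, 'c': 64}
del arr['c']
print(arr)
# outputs {'b': 35, 'y': 26}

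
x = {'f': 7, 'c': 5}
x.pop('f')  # 7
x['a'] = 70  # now {'c': 5, 'a': 70}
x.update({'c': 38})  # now {'c': 38, 'a': 70}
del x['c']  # {'a': 70}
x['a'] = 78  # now {'a': 78}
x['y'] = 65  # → {'a': 78, 'y': 65}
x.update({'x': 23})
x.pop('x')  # 23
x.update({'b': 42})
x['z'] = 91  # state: {'a': 78, 'y': 65, 'b': 42, 'z': 91}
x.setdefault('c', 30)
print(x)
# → {'a': 78, 'y': 65, 'b': 42, 'z': 91, 'c': 30}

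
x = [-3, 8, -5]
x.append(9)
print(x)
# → [-3, 8, -5, 9]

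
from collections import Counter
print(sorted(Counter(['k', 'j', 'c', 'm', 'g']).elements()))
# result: ['c', 'g', 'j', 'k', 'm']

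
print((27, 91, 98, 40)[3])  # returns 40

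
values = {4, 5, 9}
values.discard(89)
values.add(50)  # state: {4, 5, 9, 50}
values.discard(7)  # {4, 5, 9, 50}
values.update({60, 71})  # {4, 5, 9, 50, 60, 71}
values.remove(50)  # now {4, 5, 9, 60, 71}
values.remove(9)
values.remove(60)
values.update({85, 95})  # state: {4, 5, 71, 85, 95}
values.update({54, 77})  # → {4, 5, 54, 71, 77, 85, 95}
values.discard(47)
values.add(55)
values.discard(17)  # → {4, 5, 54, 55, 71, 77, 85, 95}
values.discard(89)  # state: {4, 5, 54, 55, 71, 77, 85, 95}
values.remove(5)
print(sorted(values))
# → [4, 54, 55, 71, 77, 85, 95]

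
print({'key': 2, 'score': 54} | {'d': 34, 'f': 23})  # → {'key': 2, 'score': 54, 'd': 34, 'f': 23}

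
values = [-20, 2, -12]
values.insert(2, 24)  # [-20, 2, 24, -12]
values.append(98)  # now [-20, 2, 24, -12, 98]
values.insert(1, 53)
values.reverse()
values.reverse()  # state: [-20, 53, 2, 24, -12, 98]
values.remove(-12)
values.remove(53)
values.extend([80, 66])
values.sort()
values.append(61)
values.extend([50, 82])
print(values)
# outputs [-20, 2, 24, 66, 80, 98, 61, 50, 82]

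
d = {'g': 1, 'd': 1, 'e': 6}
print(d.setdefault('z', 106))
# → 106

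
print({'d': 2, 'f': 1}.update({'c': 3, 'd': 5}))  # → None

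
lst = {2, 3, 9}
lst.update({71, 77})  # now {2, 3, 9, 71, 77}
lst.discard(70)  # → {2, 3, 9, 71, 77}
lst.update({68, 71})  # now {2, 3, 9, 68, 71, 77}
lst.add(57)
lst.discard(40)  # {2, 3, 9, 57, 68, 71, 77}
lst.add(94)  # {2, 3, 9, 57, 68, 71, 77, 94}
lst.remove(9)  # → {2, 3, 57, 68, 71, 77, 94}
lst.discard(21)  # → {2, 3, 57, 68, 71, 77, 94}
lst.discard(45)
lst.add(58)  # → {2, 3, 57, 58, 68, 71, 77, 94}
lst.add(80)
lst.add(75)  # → {2, 3, 57, 58, 68, 71, 75, 77, 80, 94}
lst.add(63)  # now {2, 3, 57, 58, 63, 68, 71, 75, 77, 80, 94}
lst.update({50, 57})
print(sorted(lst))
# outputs [2, 3, 50, 57, 58, 63, 68, 71, 75, 77, 80, 94]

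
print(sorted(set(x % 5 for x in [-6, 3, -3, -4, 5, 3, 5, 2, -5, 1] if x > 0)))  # [0, 1, 2, 3]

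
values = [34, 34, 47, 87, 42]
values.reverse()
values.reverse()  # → [34, 34, 47, 87, 42]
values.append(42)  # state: [34, 34, 47, 87, 42, 42]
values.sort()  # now [34, 34, 42, 42, 47, 87]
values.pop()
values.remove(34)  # [34, 42, 42, 47]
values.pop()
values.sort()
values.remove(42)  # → [34, 42]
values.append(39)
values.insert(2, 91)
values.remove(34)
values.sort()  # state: [39, 42, 91]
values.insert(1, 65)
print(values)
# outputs [39, 65, 42, 91]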